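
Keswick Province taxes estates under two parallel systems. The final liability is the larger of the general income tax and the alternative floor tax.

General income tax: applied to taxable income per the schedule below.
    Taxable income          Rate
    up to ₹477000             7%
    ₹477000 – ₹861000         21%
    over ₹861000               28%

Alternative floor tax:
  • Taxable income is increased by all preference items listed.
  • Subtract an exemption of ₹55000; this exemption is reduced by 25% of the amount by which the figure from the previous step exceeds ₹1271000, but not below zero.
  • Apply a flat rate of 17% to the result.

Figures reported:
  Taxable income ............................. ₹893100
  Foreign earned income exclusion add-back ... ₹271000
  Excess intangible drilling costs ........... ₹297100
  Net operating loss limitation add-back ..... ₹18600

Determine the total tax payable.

₹251090

General income tax:
  ₹477000 × 7% = ₹33390
  ₹384000 × 21% = ₹80640
  ₹32100 × 28% = ₹8988
  → ₹123018

Alternative floor tax:
  Adjusted income: ₹893100 + ₹271000 + ₹297100 + ₹18600 = ₹1479800
  Exemption: ₹55000 − 25% × (₹1479800 − ₹1271000) = ₹55000 − ₹52200 = ₹2800
  Base: ₹1479800 − ₹2800 = ₹1477000
  ₹1477000 × 17% = ₹251090

₹251090 > ₹123018, so the alternative floor tax is the binding amount.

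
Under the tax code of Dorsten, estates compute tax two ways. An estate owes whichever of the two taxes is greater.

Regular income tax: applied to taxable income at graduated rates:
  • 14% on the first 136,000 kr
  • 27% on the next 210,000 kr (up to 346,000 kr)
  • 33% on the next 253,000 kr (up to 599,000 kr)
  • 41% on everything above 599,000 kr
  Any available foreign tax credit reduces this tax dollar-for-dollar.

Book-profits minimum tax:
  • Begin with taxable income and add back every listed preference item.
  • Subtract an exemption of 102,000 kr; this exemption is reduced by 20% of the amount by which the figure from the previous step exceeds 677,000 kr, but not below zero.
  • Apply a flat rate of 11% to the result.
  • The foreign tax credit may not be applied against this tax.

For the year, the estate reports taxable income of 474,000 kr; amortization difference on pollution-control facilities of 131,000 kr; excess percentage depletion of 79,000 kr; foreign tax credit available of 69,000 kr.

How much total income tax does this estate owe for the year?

Book-profits minimum tax:
  Adjusted income: 474,000 kr + 131,000 kr + 79,000 kr = 684,000 kr
  Exemption: 102,000 kr − 20% × (684,000 kr − 677,000 kr) = 102,000 kr − 1,400 kr = 100,600 kr
  Base: 684,000 kr − 100,600 kr = 583,400 kr
  583,400 kr × 11% = 64,174 kr

Regular income tax:
  136,000 kr × 14% = 19,040 kr
  210,000 kr × 27% = 56,700 kr
  128,000 kr × 33% = 42,240 kr
  → 117,980 kr
  Less foreign tax credit 69,000 kr → 48,980 kr

64,174 kr > 48,980 kr, so the book-profits minimum tax is the binding amount.

64,174 kr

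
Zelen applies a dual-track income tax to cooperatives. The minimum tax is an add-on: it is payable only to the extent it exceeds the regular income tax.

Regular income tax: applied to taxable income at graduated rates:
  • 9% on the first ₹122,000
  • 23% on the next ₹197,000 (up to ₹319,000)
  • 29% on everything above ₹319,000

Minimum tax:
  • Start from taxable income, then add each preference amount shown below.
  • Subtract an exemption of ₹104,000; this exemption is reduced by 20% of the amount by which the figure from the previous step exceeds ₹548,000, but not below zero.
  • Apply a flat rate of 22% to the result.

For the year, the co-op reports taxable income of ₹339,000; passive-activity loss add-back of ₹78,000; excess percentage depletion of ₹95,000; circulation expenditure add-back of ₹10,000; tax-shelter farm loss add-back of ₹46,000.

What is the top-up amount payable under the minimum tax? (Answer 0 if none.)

Minimum tax:
  Adjusted income: ₹339,000 + ₹78,000 + ₹95,000 + ₹10,000 + ₹46,000 = ₹568,000
  Exemption: ₹104,000 − 20% × (₹568,000 − ₹548,000) = ₹104,000 − ₹4,000 = ₹100,000
  Base: ₹568,000 − ₹100,000 = ₹468,000
  ₹468,000 × 22% = ₹102,960

Regular income tax:
  ₹122,000 × 9% = ₹10,980
  ₹197,000 × 23% = ₹45,310
  ₹20,000 × 29% = ₹5,800
  → ₹62,090

Excess of minimum tax over regular income tax: ₹102,960 − ₹62,090 = ₹40,870.

₹40,870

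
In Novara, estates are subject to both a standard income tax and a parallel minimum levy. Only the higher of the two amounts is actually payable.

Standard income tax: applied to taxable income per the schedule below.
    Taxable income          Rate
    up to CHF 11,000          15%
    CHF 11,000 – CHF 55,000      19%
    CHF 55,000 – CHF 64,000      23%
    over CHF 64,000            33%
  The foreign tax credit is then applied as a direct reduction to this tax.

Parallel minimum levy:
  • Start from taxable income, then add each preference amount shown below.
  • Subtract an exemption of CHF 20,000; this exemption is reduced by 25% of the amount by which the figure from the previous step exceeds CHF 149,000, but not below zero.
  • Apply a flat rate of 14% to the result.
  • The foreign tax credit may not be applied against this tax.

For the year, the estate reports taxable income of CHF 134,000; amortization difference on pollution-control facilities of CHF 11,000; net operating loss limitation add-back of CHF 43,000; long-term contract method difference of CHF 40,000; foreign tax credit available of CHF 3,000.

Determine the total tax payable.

Standard income tax:
  CHF 11,000 × 15% = CHF 1,650
  CHF 44,000 × 19% = CHF 8,360
  CHF 9,000 × 23% = CHF 2,070
  CHF 70,000 × 33% = CHF 23,100
  → CHF 35,180
  Less foreign tax credit CHF 3,000 → CHF 32,180

Parallel minimum levy:
  Adjusted income: CHF 134,000 + CHF 11,000 + CHF 43,000 + CHF 40,000 = CHF 228,000
  Exemption: CHF 20,000 − 25% × (CHF 228,000 − CHF 149,000) = CHF 20,000 − CHF 19,750 = CHF 250
  Base: CHF 228,000 − CHF 250 = CHF 227,750
  CHF 227,750 × 14% = CHF 31,885

CHF 32,180 > CHF 31,885, so the standard income tax governs.

CHF 32,180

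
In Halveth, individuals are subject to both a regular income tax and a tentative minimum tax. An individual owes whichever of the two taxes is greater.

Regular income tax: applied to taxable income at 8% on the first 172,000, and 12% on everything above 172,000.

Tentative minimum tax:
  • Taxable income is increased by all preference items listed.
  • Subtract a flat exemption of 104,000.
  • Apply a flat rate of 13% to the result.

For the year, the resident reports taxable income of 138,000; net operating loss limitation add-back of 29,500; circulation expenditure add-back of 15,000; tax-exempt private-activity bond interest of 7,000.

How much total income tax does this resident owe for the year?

11,115

Regular income tax:
  138,000 × 8% = 11,040

Tentative minimum tax:
  Adjusted income: 138,000 + 29,500 + 15,000 + 7,000 = 189,500
  Less exemption 104,000 → base 85,500
  85,500 × 13% = 11,115

11,115 > 11,040, so the tentative minimum tax is the binding amount.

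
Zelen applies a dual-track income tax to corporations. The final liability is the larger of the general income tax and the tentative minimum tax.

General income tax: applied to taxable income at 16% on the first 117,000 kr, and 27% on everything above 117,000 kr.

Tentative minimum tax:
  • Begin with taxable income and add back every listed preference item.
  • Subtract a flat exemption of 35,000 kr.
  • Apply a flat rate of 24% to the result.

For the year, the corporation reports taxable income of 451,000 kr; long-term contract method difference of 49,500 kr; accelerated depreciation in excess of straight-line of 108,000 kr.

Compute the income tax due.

137,640 kr

General income tax:
  117,000 kr × 16% = 18,720 kr
  334,000 kr × 27% = 90,180 kr
  → 108,900 kr

Tentative minimum tax:
  Adjusted income: 451,000 kr + 49,500 kr + 108,000 kr = 608,500 kr
  Less exemption 35,000 kr → base 573,500 kr
  573,500 kr × 24% = 137,640 kr

137,640 kr > 108,900 kr, so the tentative minimum tax is the binding amount.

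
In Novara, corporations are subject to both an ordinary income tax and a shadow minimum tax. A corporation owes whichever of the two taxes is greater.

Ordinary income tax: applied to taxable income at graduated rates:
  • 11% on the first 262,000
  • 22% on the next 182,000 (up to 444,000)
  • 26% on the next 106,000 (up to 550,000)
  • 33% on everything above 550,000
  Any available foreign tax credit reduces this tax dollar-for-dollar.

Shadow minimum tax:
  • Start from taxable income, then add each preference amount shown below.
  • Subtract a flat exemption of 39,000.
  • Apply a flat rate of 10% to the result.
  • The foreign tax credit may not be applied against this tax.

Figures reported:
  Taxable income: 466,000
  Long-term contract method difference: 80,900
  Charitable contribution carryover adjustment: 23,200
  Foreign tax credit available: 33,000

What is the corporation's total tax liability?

Ordinary income tax:
  262,000 × 11% = 28,820
  182,000 × 22% = 40,040
  22,000 × 26% = 5,720
  → 74,580
  Less foreign tax credit 33,000 → 41,580

Shadow minimum tax:
  Adjusted income: 466,000 + 80,900 + 23,200 = 570,100
  Less exemption 39,000 → base 531,100
  531,100 × 10% = 53,110

53,110 > 41,580, so the shadow minimum tax is the binding amount.

53,110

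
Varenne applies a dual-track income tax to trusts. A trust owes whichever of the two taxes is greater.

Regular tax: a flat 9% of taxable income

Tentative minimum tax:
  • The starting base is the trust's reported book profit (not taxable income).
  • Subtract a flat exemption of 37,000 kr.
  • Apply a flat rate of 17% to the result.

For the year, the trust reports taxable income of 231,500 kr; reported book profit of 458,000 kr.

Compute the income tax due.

Regular tax:
  231,500 kr × 9% = 20,835 kr

Tentative minimum tax:
  Base (reported book profit): 458,000 kr
  Less exemption 37,000 kr → base 421,000 kr
  421,000 kr × 17% = 71,570 kr

71,570 kr > 20,835 kr, so the tentative minimum tax is the binding amount.

71,570 kr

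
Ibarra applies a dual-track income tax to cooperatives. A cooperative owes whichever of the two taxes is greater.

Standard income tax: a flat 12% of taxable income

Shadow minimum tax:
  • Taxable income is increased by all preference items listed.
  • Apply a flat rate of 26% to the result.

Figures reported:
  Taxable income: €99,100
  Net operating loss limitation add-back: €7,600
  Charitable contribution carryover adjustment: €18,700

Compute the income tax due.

Standard income tax:
  €99,100 × 12% = €11,892

Shadow minimum tax:
  Adjusted income: €99,100 + €7,600 + €18,700 = €125,400
  €125,400 × 26% = €32,604

€32,604 > €11,892, so the shadow minimum tax is the binding amount.

€32,604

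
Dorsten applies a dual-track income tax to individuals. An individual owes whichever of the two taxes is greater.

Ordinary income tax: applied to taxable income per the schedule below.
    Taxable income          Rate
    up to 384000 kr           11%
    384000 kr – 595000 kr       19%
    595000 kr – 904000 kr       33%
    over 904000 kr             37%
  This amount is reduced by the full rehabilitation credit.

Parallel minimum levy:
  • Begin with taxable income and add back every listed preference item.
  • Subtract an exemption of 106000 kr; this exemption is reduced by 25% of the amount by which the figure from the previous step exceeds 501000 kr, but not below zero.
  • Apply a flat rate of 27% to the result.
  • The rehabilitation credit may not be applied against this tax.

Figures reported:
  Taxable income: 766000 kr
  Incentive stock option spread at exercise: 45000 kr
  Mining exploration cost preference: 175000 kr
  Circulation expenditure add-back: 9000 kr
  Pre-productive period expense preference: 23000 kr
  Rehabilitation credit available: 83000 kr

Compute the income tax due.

274860 kr

Ordinary income tax:
  384000 kr × 11% = 42240 kr
  211000 kr × 19% = 40090 kr
  171000 kr × 33% = 56430 kr
  → 138760 kr
  Less rehabilitation credit 83000 kr → 55760 kr

Parallel minimum levy:
  Adjusted income: 766000 kr + 45000 kr + 175000 kr + 9000 kr + 23000 kr = 1018000 kr
  Exemption: 25% × (1018000 kr − 501000 kr) = 129250 kr ≥ 106000 kr, so the exemption is fully phased out
  Base: 1018000 kr − 0 kr = 1018000 kr
  1018000 kr × 27% = 274860 kr

274860 kr > 55760 kr, so the parallel minimum levy is the binding amount.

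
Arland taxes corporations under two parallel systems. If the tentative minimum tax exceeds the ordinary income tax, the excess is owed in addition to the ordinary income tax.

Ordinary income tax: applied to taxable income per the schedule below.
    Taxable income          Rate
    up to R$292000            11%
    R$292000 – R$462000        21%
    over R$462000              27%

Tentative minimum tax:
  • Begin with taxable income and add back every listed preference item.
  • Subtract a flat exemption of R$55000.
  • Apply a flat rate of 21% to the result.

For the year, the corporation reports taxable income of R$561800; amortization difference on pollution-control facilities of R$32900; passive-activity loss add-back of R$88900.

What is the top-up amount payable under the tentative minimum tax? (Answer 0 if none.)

Ordinary income tax:
  R$292000 × 11% = R$32120
  R$170000 × 21% = R$35700
  R$99800 × 27% = R$26946
  → R$94766

Tentative minimum tax:
  Adjusted income: R$561800 + R$32900 + R$88900 = R$683600
  Less exemption R$55000 → base R$628600
  R$628600 × 21% = R$132006

Excess of tentative minimum tax over ordinary income tax: R$132006 − R$94766 = R$37240.

R$37240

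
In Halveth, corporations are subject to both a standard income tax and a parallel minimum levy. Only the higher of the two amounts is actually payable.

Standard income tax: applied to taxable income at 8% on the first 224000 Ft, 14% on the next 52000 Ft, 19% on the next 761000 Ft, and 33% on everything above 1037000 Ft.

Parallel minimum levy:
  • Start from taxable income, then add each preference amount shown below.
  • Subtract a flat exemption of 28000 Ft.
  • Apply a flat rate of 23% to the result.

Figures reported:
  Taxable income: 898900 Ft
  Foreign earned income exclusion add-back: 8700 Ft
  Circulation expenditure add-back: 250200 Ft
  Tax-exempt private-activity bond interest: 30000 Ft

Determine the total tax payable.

Parallel minimum levy:
  Adjusted income: 898900 Ft + 8700 Ft + 250200 Ft + 30000 Ft = 1187800 Ft
  Less exemption 28000 Ft → base 1159800 Ft
  1159800 Ft × 23% = 266754 Ft

Standard income tax:
  224000 Ft × 8% = 17920 Ft
  52000 Ft × 14% = 7280 Ft
  622900 Ft × 19% = 118351 Ft
  → 143551 Ft

266754 Ft > 143551 Ft, so the parallel minimum levy is the binding amount.

266754 Ft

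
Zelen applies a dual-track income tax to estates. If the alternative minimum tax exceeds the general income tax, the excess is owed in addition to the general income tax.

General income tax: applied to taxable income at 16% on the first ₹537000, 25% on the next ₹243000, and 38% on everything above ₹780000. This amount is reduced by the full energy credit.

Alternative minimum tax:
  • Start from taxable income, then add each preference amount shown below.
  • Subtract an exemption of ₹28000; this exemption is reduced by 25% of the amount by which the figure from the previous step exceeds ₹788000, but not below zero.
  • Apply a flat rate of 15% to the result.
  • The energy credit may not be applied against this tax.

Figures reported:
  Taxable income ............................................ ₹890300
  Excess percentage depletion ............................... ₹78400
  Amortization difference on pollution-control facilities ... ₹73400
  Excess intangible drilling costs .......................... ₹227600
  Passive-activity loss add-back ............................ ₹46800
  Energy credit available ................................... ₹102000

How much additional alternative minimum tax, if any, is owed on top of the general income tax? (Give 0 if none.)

₹110891

Alternative minimum tax:
  Adjusted income: ₹890300 + ₹78400 + ₹73400 + ₹227600 + ₹46800 = ₹1316500
  Exemption: 25% × (₹1316500 − ₹788000) = ₹132125 ≥ ₹28000, so the exemption is fully phased out
  Base: ₹1316500 − ₹0 = ₹1316500
  ₹1316500 × 15% = ₹197475

General income tax:
  ₹537000 × 16% = ₹85920
  ₹243000 × 25% = ₹60750
  ₹110300 × 38% = ₹41914
  → ₹188584
  Less energy credit ₹102000 → ₹86584

Excess of alternative minimum tax over general income tax: ₹197475 − ₹86584 = ₹110891.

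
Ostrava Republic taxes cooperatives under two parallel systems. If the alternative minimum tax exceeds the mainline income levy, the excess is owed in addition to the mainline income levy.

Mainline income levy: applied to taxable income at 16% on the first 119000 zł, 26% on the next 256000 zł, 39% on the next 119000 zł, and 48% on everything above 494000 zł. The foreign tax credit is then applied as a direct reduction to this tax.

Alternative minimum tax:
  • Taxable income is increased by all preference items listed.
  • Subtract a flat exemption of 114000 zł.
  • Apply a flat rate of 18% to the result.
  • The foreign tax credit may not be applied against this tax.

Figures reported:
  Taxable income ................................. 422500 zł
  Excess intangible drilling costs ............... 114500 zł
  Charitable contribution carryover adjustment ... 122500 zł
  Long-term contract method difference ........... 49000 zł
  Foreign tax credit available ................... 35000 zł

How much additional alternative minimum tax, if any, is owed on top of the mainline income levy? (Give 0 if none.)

Mainline income levy:
  119000 zł × 16% = 19040 zł
  256000 zł × 26% = 66560 zł
  47500 zł × 39% = 18525 zł
  → 104125 zł
  Less foreign tax credit 35000 zł → 69125 zł

Alternative minimum tax:
  Adjusted income: 422500 zł + 114500 zł + 122500 zł + 49000 zł = 708500 zł
  Less exemption 114000 zł → base 594500 zł
  594500 zł × 18% = 107010 zł

Excess of alternative minimum tax over mainline income levy: 107010 zł − 69125 zł = 37885 zł.

37885 zł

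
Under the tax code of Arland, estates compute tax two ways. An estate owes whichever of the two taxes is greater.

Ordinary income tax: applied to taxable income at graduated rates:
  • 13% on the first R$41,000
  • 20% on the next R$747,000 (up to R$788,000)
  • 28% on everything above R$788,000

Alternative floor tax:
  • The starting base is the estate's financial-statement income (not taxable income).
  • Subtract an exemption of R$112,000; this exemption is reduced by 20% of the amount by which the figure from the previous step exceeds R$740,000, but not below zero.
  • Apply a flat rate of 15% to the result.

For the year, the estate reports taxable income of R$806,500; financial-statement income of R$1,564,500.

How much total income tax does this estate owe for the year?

Ordinary income tax:
  R$41,000 × 13% = R$5,330
  R$747,000 × 20% = R$149,400
  R$18,500 × 28% = R$5,180
  → R$159,910

Alternative floor tax:
  Base (financial-statement income): R$1,564,500
  Exemption: 20% × (R$1,564,500 − R$740,000) = R$164,900 ≥ R$112,000, so the exemption is fully phased out
  Base: R$1,564,500 − R$0 = R$1,564,500
  R$1,564,500 × 15% = R$234,675

R$234,675 > R$159,910, so the alternative floor tax is the binding amount.

R$234,675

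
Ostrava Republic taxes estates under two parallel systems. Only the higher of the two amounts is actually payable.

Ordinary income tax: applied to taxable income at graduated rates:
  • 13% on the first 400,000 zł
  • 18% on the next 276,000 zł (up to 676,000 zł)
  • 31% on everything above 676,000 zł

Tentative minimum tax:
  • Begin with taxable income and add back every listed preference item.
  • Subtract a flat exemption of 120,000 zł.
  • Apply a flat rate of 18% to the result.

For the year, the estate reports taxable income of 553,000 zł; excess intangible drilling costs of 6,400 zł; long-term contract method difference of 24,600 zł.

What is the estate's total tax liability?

83,520 zł

Ordinary income tax:
  400,000 zł × 13% = 52,000 zł
  153,000 zł × 18% = 27,540 zł
  → 79,540 zł

Tentative minimum tax:
  Adjusted income: 553,000 zł + 6,400 zł + 24,600 zł = 584,000 zł
  Less exemption 120,000 zł → base 464,000 zł
  464,000 zł × 18% = 83,520 zł

83,520 zł > 79,540 zł, so the tentative minimum tax is the binding amount.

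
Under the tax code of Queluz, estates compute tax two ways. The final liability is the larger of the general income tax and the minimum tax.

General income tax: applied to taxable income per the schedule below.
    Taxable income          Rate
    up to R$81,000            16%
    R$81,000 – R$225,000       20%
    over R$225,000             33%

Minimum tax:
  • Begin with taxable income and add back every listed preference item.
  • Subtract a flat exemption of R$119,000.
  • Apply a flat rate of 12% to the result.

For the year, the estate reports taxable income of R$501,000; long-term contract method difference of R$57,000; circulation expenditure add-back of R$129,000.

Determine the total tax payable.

Minimum tax:
  Adjusted income: R$501,000 + R$57,000 + R$129,000 = R$687,000
  Less exemption R$119,000 → base R$568,000
  R$568,000 × 12% = R$68,160

General income tax:
  R$81,000 × 16% = R$12,960
  R$144,000 × 20% = R$28,800
  R$276,000 × 33% = R$91,080
  → R$132,840

R$132,840 > R$68,160, so the general income tax governs.

R$132,840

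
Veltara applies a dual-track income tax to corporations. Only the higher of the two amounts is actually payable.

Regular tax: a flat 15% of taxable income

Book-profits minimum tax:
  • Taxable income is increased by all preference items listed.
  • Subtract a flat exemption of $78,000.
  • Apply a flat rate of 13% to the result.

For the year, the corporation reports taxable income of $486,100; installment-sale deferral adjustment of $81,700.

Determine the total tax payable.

Regular tax:
  $486,100 × 15% = $72,915

Book-profits minimum tax:
  Adjusted income: $486,100 + $81,700 = $567,800
  Less exemption $78,000 → base $489,800
  $489,800 × 13% = $63,674

$72,915 > $63,674, so the regular tax governs.

$72,915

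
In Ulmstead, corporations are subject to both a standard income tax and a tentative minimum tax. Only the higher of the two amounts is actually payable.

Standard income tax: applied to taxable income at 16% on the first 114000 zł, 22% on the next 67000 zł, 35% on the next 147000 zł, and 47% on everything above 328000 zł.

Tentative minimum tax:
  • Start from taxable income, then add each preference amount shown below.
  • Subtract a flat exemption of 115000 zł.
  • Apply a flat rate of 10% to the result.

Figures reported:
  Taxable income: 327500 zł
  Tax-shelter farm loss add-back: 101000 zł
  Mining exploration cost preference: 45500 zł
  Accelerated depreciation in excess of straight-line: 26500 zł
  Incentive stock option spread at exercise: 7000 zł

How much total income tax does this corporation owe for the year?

84255 zł

Tentative minimum tax:
  Adjusted income: 327500 zł + 101000 zł + 45500 zł + 26500 zł + 7000 zł = 507500 zł
  Less exemption 115000 zł → base 392500 zł
  392500 zł × 10% = 39250 zł

Standard income tax:
  114000 zł × 16% = 18240 zł
  67000 zł × 22% = 14740 zł
  146500 zł × 35% = 51275 zł
  → 84255 zł

84255 zł > 39250 zł, so the standard income tax governs.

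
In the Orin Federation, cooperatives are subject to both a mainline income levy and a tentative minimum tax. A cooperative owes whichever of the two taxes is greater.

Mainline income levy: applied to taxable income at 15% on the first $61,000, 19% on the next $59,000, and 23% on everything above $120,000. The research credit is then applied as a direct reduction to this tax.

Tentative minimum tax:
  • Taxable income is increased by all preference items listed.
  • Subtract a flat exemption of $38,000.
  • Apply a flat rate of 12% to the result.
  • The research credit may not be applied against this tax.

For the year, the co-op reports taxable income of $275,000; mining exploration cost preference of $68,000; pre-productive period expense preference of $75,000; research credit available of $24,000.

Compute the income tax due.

$45,600

Tentative minimum tax:
  Adjusted income: $275,000 + $68,000 + $75,000 = $418,000
  Less exemption $38,000 → base $380,000
  $380,000 × 12% = $45,600

Mainline income levy:
  $61,000 × 15% = $9,150
  $59,000 × 19% = $11,210
  $155,000 × 23% = $35,650
  → $56,010
  Less research credit $24,000 → $32,010

$45,600 > $32,010, so the tentative minimum tax is the binding amount.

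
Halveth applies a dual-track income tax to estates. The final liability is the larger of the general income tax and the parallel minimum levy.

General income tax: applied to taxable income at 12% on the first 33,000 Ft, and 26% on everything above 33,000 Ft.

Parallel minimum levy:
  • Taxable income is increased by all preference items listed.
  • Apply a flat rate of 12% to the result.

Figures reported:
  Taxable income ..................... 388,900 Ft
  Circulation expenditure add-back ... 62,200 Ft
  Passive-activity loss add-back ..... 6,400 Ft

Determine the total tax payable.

96,494 Ft

General income tax:
  33,000 Ft × 12% = 3,960 Ft
  355,900 Ft × 26% = 92,534 Ft
  → 96,494 Ft

Parallel minimum levy:
  Adjusted income: 388,900 Ft + 62,200 Ft + 6,400 Ft = 457,500 Ft
  457,500 Ft × 12% = 54,900 Ft

96,494 Ft > 54,900 Ft, so the general income tax governs.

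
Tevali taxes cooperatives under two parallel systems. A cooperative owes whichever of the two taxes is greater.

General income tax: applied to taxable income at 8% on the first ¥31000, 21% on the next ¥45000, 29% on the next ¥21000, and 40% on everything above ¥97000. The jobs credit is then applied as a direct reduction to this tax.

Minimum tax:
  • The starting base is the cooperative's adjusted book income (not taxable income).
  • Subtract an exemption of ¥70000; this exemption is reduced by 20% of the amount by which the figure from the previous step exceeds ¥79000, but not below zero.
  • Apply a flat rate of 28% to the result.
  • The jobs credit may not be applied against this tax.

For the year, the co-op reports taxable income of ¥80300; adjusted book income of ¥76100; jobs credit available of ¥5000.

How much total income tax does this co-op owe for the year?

¥8177

General income tax:
  ¥31000 × 8% = ¥2480
  ¥45000 × 21% = ¥9450
  ¥4300 × 29% = ¥1247
  → ¥13177
  Less jobs credit ¥5000 → ¥8177

Minimum tax:
  Base (adjusted book income): ¥76100
  Exemption: ¥76100 ≤ ¥79000, so full ¥70000 applies
  Base: ¥76100 − ¥70000 = ¥6100
  ¥6100 × 28% = ¥1708

¥8177 > ¥1708, so the general income tax governs.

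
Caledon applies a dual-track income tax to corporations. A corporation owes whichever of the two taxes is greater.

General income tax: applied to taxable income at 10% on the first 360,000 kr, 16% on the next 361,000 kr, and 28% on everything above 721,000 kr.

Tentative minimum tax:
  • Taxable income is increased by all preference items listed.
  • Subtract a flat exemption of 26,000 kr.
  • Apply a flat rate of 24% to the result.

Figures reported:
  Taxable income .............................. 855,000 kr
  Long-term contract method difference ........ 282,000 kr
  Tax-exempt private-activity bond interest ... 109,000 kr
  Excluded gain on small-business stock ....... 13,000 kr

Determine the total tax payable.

General income tax:
  360,000 kr × 10% = 36,000 kr
  361,000 kr × 16% = 57,760 kr
  134,000 kr × 28% = 37,520 kr
  → 131,280 kr

Tentative minimum tax:
  Adjusted income: 855,000 kr + 282,000 kr + 109,000 kr + 13,000 kr = 1,259,000 kr
  Less exemption 26,000 kr → base 1,233,000 kr
  1,233,000 kr × 24% = 295,920 kr

295,920 kr > 131,280 kr, so the tentative minimum tax is the binding amount.

295,920 kr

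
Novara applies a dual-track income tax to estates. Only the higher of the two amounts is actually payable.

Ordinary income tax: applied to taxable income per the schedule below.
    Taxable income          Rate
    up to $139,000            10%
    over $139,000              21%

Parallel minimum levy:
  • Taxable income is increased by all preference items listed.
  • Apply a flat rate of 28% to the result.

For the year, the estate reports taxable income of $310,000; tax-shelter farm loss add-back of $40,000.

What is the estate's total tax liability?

Parallel minimum levy:
  Adjusted income: $310,000 + $40,000 = $350,000
  $350,000 × 28% = $98,000

Ordinary income tax:
  $139,000 × 10% = $13,900
  $171,000 × 21% = $35,910
  → $49,810

$98,000 > $49,810, so the parallel minimum levy is the binding amount.

$98,000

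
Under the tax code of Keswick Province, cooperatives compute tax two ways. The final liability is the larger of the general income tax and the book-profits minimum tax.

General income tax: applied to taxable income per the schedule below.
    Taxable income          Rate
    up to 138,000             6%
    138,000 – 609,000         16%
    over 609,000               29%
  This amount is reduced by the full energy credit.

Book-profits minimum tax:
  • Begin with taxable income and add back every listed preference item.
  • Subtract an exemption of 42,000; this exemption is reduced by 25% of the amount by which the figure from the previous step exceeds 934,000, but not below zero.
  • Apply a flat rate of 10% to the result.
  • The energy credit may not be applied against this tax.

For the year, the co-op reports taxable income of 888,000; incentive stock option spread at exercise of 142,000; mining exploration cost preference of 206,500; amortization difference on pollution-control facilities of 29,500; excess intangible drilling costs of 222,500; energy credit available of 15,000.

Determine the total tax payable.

General income tax:
  138,000 × 6% = 8,280
  471,000 × 16% = 75,360
  279,000 × 29% = 80,910
  → 164,550
  Less energy credit 15,000 → 149,550

Book-profits minimum tax:
  Adjusted income: 888,000 + 142,000 + 206,500 + 29,500 + 222,500 = 1,488,500
  Exemption: 25% × (1,488,500 − 934,000) = 138,625 ≥ 42,000, so the exemption is fully phased out
  Base: 1,488,500 − 0 = 1,488,500
  1,488,500 × 10% = 148,850

149,550 > 148,850, so the general income tax governs.

149,550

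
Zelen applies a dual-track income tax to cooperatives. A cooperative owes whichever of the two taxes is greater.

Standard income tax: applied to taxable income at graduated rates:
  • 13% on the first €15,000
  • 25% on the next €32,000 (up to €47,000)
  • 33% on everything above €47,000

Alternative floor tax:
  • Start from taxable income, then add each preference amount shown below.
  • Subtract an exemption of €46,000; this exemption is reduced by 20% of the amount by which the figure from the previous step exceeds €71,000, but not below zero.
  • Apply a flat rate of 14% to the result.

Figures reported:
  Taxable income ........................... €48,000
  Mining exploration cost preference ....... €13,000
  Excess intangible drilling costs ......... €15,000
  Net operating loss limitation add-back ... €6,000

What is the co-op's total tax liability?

€10,280

Standard income tax:
  €15,000 × 13% = €1,950
  €32,000 × 25% = €8,000
  €1,000 × 33% = €330
  → €10,280

Alternative floor tax:
  Adjusted income: €48,000 + €13,000 + €15,000 + €6,000 = €82,000
  Exemption: €46,000 − 20% × (€82,000 − €71,000) = €46,000 − €2,200 = €43,800
  Base: €82,000 − €43,800 = €38,200
  €38,200 × 14% = €5,348

€10,280 > €5,348, so the standard income tax governs.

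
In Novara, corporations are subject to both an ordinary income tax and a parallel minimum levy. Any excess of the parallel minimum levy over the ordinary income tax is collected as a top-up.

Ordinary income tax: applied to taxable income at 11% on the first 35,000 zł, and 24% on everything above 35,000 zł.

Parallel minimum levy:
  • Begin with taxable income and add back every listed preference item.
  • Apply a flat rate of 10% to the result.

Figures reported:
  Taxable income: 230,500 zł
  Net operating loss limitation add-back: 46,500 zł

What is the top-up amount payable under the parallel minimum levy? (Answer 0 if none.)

Parallel minimum levy:
  Adjusted income: 230,500 zł + 46,500 zł = 277,000 zł
  277,000 zł × 10% = 27,700 zł

Ordinary income tax:
  35,000 zł × 11% = 3,850 zł
  195,500 zł × 24% = 46,920 zł
  → 50,770 zł

27,700 zł ≤ 50,770 zł, so no add-on is due.

0 zł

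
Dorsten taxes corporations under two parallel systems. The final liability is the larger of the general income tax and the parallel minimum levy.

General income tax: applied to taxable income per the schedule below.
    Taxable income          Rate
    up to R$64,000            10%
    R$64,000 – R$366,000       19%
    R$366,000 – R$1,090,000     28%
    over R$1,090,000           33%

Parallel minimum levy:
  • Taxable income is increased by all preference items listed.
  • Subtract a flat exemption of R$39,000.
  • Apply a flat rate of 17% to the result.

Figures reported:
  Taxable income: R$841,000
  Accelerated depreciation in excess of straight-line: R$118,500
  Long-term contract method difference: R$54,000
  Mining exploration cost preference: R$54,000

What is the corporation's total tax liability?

General income tax:
  R$64,000 × 10% = R$6,400
  R$302,000 × 19% = R$57,380
  R$475,000 × 28% = R$133,000
  → R$196,780

Parallel minimum levy:
  Adjusted income: R$841,000 + R$118,500 + R$54,000 + R$54,000 = R$1,067,500
  Less exemption R$39,000 → base R$1,028,500
  R$1,028,500 × 17% = R$174,845

R$196,780 > R$174,845, so the general income tax governs.

R$196,780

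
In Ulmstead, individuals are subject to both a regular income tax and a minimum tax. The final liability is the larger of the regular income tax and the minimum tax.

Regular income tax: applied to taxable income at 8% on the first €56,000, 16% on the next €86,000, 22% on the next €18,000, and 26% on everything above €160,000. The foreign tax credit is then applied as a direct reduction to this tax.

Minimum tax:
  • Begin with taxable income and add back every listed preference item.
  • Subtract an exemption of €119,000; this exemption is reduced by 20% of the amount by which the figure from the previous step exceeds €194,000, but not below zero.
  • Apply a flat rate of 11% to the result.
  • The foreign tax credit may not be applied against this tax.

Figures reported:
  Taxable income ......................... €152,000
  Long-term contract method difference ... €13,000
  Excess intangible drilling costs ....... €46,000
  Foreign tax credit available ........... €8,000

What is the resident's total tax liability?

€12,440

Minimum tax:
  Adjusted income: €152,000 + €13,000 + €46,000 = €211,000
  Exemption: €119,000 − 20% × (€211,000 − €194,000) = €119,000 − €3,400 = €115,600
  Base: €211,000 − €115,600 = €95,400
  €95,400 × 11% = €10,494

Regular income tax:
  €56,000 × 8% = €4,480
  €86,000 × 16% = €13,760
  €10,000 × 22% = €2,200
  → €20,440
  Less foreign tax credit €8,000 → €12,440

€12,440 > €10,494, so the regular income tax governs.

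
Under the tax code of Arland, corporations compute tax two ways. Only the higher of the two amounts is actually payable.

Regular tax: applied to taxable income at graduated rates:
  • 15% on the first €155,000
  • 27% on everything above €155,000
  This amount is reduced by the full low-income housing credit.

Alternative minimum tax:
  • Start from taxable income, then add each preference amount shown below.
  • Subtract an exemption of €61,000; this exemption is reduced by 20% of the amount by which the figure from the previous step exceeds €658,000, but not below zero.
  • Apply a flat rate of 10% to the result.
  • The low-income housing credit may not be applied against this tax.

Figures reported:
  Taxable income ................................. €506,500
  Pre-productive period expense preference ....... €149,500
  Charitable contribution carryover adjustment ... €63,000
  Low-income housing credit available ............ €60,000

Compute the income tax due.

€67,020

Regular tax:
  €155,000 × 15% = €23,250
  €351,500 × 27% = €94,905
  → €118,155
  Less low-income housing credit €60,000 → €58,155

Alternative minimum tax:
  Adjusted income: €506,500 + €149,500 + €63,000 = €719,000
  Exemption: €61,000 − 20% × (€719,000 − €658,000) = €61,000 − €12,200 = €48,800
  Base: €719,000 − €48,800 = €670,200
  €670,200 × 10% = €67,020

€67,020 > €58,155, so the alternative minimum tax is the binding amount.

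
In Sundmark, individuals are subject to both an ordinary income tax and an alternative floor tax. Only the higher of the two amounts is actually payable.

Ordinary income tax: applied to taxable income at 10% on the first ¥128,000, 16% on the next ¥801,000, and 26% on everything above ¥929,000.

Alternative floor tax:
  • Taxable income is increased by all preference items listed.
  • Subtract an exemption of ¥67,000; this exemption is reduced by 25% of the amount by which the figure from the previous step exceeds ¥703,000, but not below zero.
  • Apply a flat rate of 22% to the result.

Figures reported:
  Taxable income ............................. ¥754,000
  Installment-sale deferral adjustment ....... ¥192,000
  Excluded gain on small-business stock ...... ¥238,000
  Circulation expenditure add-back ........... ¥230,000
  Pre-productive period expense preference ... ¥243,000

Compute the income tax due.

Alternative floor tax:
  Adjusted income: ¥754,000 + ¥192,000 + ¥238,000 + ¥230,000 + ¥243,000 = ¥1,657,000
  Exemption: 25% × (¥1,657,000 − ¥703,000) = ¥238,500 ≥ ¥67,000, so the exemption is fully phased out
  Base: ¥1,657,000 − ¥0 = ¥1,657,000
  ¥1,657,000 × 22% = ¥364,540

Ordinary income tax:
  ¥128,000 × 10% = ¥12,800
  ¥626,000 × 16% = ¥100,160
  → ¥112,960

¥364,540 > ¥112,960, so the alternative floor tax is the binding amount.

¥364,540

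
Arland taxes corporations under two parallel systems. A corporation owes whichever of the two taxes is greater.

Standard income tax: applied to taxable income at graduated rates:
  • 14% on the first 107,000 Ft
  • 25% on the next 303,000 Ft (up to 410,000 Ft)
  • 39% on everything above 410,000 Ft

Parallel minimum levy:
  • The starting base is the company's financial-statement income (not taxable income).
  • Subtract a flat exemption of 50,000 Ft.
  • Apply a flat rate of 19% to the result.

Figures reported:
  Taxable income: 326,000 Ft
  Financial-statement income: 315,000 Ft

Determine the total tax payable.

69,730 Ft

Standard income tax:
  107,000 Ft × 14% = 14,980 Ft
  219,000 Ft × 25% = 54,750 Ft
  → 69,730 Ft

Parallel minimum levy:
  Base (financial-statement income): 315,000 Ft
  Less exemption 50,000 Ft → base 265,000 Ft
  265,000 Ft × 19% = 50,350 Ft

69,730 Ft > 50,350 Ft, so the standard income tax governs.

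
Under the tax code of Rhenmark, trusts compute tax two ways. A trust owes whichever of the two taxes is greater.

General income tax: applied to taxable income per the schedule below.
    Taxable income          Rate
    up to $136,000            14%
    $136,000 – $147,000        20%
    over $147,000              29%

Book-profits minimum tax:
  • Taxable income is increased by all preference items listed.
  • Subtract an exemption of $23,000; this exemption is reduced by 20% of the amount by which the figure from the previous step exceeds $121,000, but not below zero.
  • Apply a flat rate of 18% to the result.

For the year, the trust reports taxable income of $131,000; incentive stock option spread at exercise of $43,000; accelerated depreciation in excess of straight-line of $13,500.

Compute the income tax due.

Book-profits minimum tax:
  Adjusted income: $131,000 + $43,000 + $13,500 = $187,500
  Exemption: $23,000 − 20% × ($187,500 − $121,000) = $23,000 − $13,300 = $9,700
  Base: $187,500 − $9,700 = $177,800
  $177,800 × 18% = $32,004

General income tax:
  $131,000 × 14% = $18,340

$32,004 > $18,340, so the book-profits minimum tax is the binding amount.

$32,004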